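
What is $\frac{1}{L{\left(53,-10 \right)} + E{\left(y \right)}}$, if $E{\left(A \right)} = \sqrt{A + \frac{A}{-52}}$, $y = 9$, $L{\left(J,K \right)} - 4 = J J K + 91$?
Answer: $- \frac{1455740}{40753440841} - \frac{6 \sqrt{663}}{40753440841} \approx -3.5724 \cdot 10^{-5}$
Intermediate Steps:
$L{\left(J,K \right)} = 95 + K J^{2}$ ($L{\left(J,K \right)} = 4 + \left(J J K + 91\right) = 4 + \left(J^{2} K + 91\right) = 4 + \left(K J^{2} + 91\right) = 4 + \left(91 + K J^{2}\right) = 95 + K J^{2}$)
$E{\left(A \right)} = \frac{\sqrt{663} \sqrt{A}}{26}$ ($E{\left(A \right)} = \sqrt{A + A \left(- \frac{1}{52}\right)} = \sqrt{A - \frac{A}{52}} = \sqrt{\frac{51 A}{52}} = \frac{\sqrt{663} \sqrt{A}}{26}$)
$\frac{1}{L{\left(53,-10 \right)} + E{\left(y \right)}} = \frac{1}{\left(95 - 10 \cdot 53^{2}\right) + \frac{\sqrt{663} \sqrt{9}}{26}} = \frac{1}{\left(95 - 28090\right) + \frac{1}{26} \sqrt{663} \cdot 3} = \frac{1}{\left(95 - 28090\right) + \frac{3 \sqrt{663}}{26}} = \frac{1}{-27995 + \frac{3 \sqrt{663}}{26}}$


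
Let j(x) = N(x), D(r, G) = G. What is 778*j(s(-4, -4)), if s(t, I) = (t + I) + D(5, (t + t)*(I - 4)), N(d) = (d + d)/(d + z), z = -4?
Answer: 21784/13 ≈ 1675.7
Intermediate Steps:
N(d) = 2*d/(-4 + d) (N(d) = (d + d)/(d - 4) = (2*d)/(-4 + d) = 2*d/(-4 + d))
s(t, I) = I + t + 2*t*(-4 + I) (s(t, I) = (t + I) + (t + t)*(I - 4) = (I + t) + (2*t)*(-4 + I) = (I + t) + 2*t*(-4 + I) = I + t + 2*t*(-4 + I))
j(x) = 2*x/(-4 + x)
778*j(s(-4, -4)) = 778*(2*(-4 - 4 + 2*(-4)*(-4 - 4))/(-4 + (-4 - 4 + 2*(-4)*(-4 - 4)))) = 778*(2*(-4 - 4 + 2*(-4)*(-8))/(-4 + (-4 - 4 + 2*(-4)*(-8)))) = 778*(2*(-4 - 4 + 64)/(-4 + (-4 - 4 + 64))) = 778*(2*56/(-4 + 56)) = 778*(2*56/52) = 778*(2*56*(1/52)) = 778*(28/13) = 21784/13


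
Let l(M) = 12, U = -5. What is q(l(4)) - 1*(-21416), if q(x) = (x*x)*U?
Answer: 20696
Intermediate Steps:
q(x) = -5*x² (q(x) = (x*x)*(-5) = x²*(-5) = -5*x²)
q(l(4)) - 1*(-21416) = -5*12² - 1*(-21416) = -5*144 + 21416 = -720 + 21416 = 20696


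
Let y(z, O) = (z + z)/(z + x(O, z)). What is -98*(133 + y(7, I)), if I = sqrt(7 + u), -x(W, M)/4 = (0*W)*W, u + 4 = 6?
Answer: -13230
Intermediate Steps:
u = 2 (u = -4 + 6 = 2)
x(W, M) = 0 (x(W, M) = -4*0*W*W = -0*W = -4*0 = 0)
I = 3 (I = sqrt(7 + 2) = sqrt(9) = 3)
y(z, O) = 2 (y(z, O) = (z + z)/(z + 0) = (2*z)/z = 2)
-98*(133 + y(7, I)) = -98*(133 + 2) = -98*135 = -13230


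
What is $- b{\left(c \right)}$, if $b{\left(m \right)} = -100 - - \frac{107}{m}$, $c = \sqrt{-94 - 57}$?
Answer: $100 + \frac{107 i \sqrt{151}}{151} \approx 100.0 + 8.7075 i$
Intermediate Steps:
$c = i \sqrt{151}$ ($c = \sqrt{-151} = i \sqrt{151} \approx 12.288 i$)
$b{\left(m \right)} = -100 + \frac{107}{m}$
$- b{\left(c \right)} = - (-100 + \frac{107}{i \sqrt{151}}) = - (-100 + 107 \left(- \frac{i \sqrt{151}}{151}\right)) = - (-100 - \frac{107 i \sqrt{151}}{151}) = 100 + \frac{107 i \sqrt{151}}{151}$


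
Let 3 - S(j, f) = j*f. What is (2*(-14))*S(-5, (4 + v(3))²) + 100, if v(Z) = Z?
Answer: -6844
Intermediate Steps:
S(j, f) = 3 - f*j (S(j, f) = 3 - j*f = 3 - f*j)
(2*(-14))*S(-5, (4 + v(3))²) + 100 = (2*(-14))*(3 - 1*(4 + 3)²*(-5)) + 100 = -28*(3 - 1*7²*(-5)) + 100 = -28*(3 - 1*49*(-5)) + 100 = -28*(3 + 245) + 100 = -28*248 + 100 = -6944 + 100 = -6844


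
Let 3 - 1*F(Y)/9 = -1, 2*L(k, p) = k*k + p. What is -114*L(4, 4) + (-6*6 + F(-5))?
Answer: -1140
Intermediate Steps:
L(k, p) = p/2 + k**2/2 (L(k, p) = (k*k + p)/2 = (k**2 + p)/2 = (p + k**2)/2 = p/2 + k**2/2)
F(Y) = 36 (F(Y) = 27 - 9*(-1) = 27 + 9 = 36)
-114*L(4, 4) + (-6*6 + F(-5)) = -114*((1/2)*4 + (1/2)*4**2) + (-6*6 + 36) = -114*(2 + (1/2)*16) + (-36 + 36) = -114*(2 + 8) + 0 = -114*10 + 0 = -1140 + 0 = -1140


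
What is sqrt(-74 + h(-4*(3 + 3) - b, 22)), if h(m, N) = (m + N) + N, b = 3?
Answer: I*sqrt(57) ≈ 7.5498*I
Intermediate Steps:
h(m, N) = m + 2*N (h(m, N) = (N + m) + N = m + 2*N)
sqrt(-74 + h(-4*(3 + 3) - b, 22)) = sqrt(-74 + ((-4*(3 + 3) - 1*3) + 2*22)) = sqrt(-74 + ((-4*6 - 3) + 44)) = sqrt(-74 + ((-24 - 3) + 44)) = sqrt(-74 + (-27 + 44)) = sqrt(-74 + 17) = sqrt(-57) = I*sqrt(57)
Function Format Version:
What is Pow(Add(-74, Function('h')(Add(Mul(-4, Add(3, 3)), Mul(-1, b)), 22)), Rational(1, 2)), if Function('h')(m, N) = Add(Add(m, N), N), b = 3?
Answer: Mul(I, Pow(57, Rational(1, 2))) ≈ Mul(7.5498, I)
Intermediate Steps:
Function('h')(m, N) = Add(m, Mul(2, N)) (Function('h')(m, N) = Add(Add(N, m), N) = Add(m, Mul(2, N)))
Pow(Add(-74, Function('h')(Add(Mul(-4, Add(3, 3)), Mul(-1, b)), 22)), Rational(1, 2)) = Pow(Add(-74, Add(Add(Mul(-4, Add(3, 3)), Mul(-1, 3)), Mul(2, 22))), Rational(1, 2)) = Pow(Add(-74, Add(Add(Mul(-4, 6), -3), 44)), Rational(1, 2)) = Pow(Add(-74, Add(Add(-24, -3), 44)), Rational(1, 2)) = Pow(Add(-74, Add(-27, 44)), Rational(1, 2)) = Pow(Add(-74, 17), Rational(1, 2)) = Pow(-57, Rational(1, 2)) = Mul(I, Pow(57, Rational(1, 2)))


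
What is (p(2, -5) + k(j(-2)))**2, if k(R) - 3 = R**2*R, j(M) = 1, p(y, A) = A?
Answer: 1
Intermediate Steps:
k(R) = 3 + R**3 (k(R) = 3 + R**2*R = 3 + R**3)
(p(2, -5) + k(j(-2)))**2 = (-5 + (3 + 1**3))**2 = (-5 + (3 + 1))**2 = (-5 + 4)**2 = (-1)**2 = 1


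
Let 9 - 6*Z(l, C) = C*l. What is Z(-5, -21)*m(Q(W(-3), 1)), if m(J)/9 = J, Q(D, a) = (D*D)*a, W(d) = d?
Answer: -1296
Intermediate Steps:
Z(l, C) = 3/2 - C*l/6
Q(D, a) = a*D² (Q(D, a) = D²*a = a*D²)
m(J) = 9*J
Z(-5, -21)*m(Q(W(-3), 1)) = (3/2 - ⅙*(-21)*(-5))*(9*(1*(-3)²)) = (3/2 - 35/2)*(9*(1*9)) = -144*9 = -16*81 = -1296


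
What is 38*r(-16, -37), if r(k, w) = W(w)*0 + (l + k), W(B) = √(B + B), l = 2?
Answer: -532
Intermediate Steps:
W(B) = √2*√B (W(B) = √(2*B) = √2*√B)
r(k, w) = 2 + k (r(k, w) = (√2*√w)*0 + (2 + k) = 0 + (2 + k) = 2 + k)
38*r(-16, -37) = 38*(2 - 16) = 38*(-14) = -532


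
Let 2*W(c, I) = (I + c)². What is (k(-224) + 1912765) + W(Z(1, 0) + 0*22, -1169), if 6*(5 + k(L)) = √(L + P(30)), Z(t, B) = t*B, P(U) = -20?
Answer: 5192081/2 + I*√61/3 ≈ 2.596e+6 + 2.6034*I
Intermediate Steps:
Z(t, B) = B*t
k(L) = -5 + √(-20 + L)/6 (k(L) = -5 + √(L - 20)/6 = -5 + √(-20 + L)/6)
W(c, I) = (I + c)²/2
(k(-224) + 1912765) + W(Z(1, 0) + 0*22, -1169) = ((-5 + √(-20 - 224)/6) + 1912765) + (-1169 + (0*1 + 0*22))²/2 = ((-5 + √(-244)/6) + 1912765) + (-1169 + (0 + 0))²/2 = ((-5 + (2*I*√61)/6) + 1912765) + (-1169 + 0)²/2 = ((-5 + I*√61/3) + 1912765) + (½)*(-1169)² = (1912760 + I*√61/3) + (½)*1366561 = (1912760 + I*√61/3) + 1366561/2 = 5192081/2 + I*√61/3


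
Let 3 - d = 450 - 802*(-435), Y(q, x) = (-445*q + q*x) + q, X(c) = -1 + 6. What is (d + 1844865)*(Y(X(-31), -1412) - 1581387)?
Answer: -2378918850516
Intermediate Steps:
X(c) = 5
Y(q, x) = -444*q + q*x
d = -349317 (d = 3 - (450 - 802*(-435)) = 3 - (450 + 348870) = 3 - 1*349320 = 3 - 349320 = -349317)
(d + 1844865)*(Y(X(-31), -1412) - 1581387) = (-349317 + 1844865)*(5*(-444 - 1412) - 1581387) = 1495548*(5*(-1856) - 1581387) = 1495548*(-9280 - 1581387) = 1495548*(-1590667) = -2378918850516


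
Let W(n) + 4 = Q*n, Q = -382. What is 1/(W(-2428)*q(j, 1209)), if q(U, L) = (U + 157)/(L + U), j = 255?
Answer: 61/15921946 ≈ 3.8312e-6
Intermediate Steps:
W(n) = -4 - 382*n
q(U, L) = (157 + U)/(L + U)
1/(W(-2428)*q(j, 1209)) = 1/((-4 - 382*(-2428))*(((157 + 255)/(1209 + 255)))) = 1/((-4 + 927496)*((412/1464))) = 1/(927492*(((1/1464)*412))) = 1/(927492*(103/366)) = (1/927492)*(366/103) = 61/15921946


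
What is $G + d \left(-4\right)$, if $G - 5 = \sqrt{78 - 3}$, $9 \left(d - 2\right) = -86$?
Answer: $\frac{317}{9} + 5 \sqrt{3} \approx 43.882$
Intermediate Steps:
$d = - \frac{68}{9}$ ($d = 2 + \frac{1}{9} \left(-86\right) = 2 - \frac{86}{9} = - \frac{68}{9} \approx -7.5556$)
$G = 5 + 5 \sqrt{3}$ ($G = 5 + \sqrt{78 - 3} = 5 + \sqrt{75} = 5 + 5 \sqrt{3} \approx 13.66$)
$G + d \left(-4\right) = \left(5 + 5 \sqrt{3}\right) - - \frac{272}{9} = \left(5 + 5 \sqrt{3}\right) + \frac{272}{9} = \frac{317}{9} + 5 \sqrt{3}$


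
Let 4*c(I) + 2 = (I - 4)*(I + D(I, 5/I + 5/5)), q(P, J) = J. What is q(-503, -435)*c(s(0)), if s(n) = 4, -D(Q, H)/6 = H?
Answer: 435/2 ≈ 217.50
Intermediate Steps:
D(Q, H) = -6*H
c(I) = -1/2 + (-4 + I)*(-6 + I - 30/I)/4 (c(I) = -1/2 + ((I - 4)*(I - 6*(5/I + 5/5)))/4 = -1/2 + ((-4 + I)*(I - 6*(5/I + 5*(1/5))))/4 = -1/2 + ((-4 + I)*(I - 6*(5/I + 1)))/4 = -1/2 + ((-4 + I)*(I - 6*(1 + 5/I)))/4 = -1/2 + ((-4 + I)*(I + (-6 - 30/I)))/4 = -1/2 + ((-4 + I)*(-6 + I - 30/I))/4 = -1/2 + (-4 + I)*(-6 + I - 30/I)/4)
q(-503, -435)*c(s(0)) = -435*(-2 + 30/4 - 5/2*4 + (1/4)*4**2) = -435*(-2 + 30*(1/4) - 10 + (1/4)*16) = -435*(-2 + 15/2 - 10 + 4) = -435*(-1/2) = 435/2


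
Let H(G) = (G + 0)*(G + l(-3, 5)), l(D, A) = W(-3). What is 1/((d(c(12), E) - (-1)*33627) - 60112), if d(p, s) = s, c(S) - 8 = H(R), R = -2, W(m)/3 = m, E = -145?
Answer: -1/26630 ≈ -3.7552e-5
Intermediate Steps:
W(m) = 3*m
l(D, A) = -9 (l(D, A) = 3*(-3) = -9)
H(G) = G*(-9 + G) (H(G) = (G + 0)*(G - 9) = G*(-9 + G))
c(S) = 30 (c(S) = 8 - 2*(-9 - 2) = 8 - 2*(-11) = 8 + 22 = 30)
1/((d(c(12), E) - (-1)*33627) - 60112) = 1/((-145 - (-1)*33627) - 60112) = 1/((-145 - 1*(-33627)) - 60112) = 1/((-145 + 33627) - 60112) = 1/(33482 - 60112) = 1/(-26630) = -1/26630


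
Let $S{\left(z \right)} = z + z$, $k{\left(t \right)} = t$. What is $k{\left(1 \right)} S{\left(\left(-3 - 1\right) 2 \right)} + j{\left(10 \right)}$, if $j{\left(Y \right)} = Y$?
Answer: $-6$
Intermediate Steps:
$S{\left(z \right)} = 2 z$
$k{\left(1 \right)} S{\left(\left(-3 - 1\right) 2 \right)} + j{\left(10 \right)} = 1 \cdot 2 \left(-3 - 1\right) 2 + 10 = 1 \cdot 2 \left(\left(-4\right) 2\right) + 10 = 1 \cdot 2 \left(-8\right) + 10 = 1 \left(-16\right) + 10 = -16 + 10 = -6$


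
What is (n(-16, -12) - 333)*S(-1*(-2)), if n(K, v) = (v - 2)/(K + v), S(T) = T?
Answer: -665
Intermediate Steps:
n(K, v) = (-2 + v)/(K + v)
(n(-16, -12) - 333)*S(-1*(-2)) = ((-2 - 12)/(-16 - 12) - 333)*(-1*(-2)) = (-14/(-28) - 333)*2 = (-1/28*(-14) - 333)*2 = (1/2 - 333)*2 = -665/2*2 = -665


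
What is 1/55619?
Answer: 1/55619 ≈ 1.7979e-5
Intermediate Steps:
1/55619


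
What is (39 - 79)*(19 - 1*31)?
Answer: 480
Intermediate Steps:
(39 - 79)*(19 - 1*31) = -40*(19 - 31) = -40*(-12) = 480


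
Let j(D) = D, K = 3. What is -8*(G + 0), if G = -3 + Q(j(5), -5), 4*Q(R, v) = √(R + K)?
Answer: 24 - 4*√2 ≈ 18.343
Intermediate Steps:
Q(R, v) = √(3 + R)/4 (Q(R, v) = √(R + 3)/4 = √(3 + R)/4)
G = -3 + √2/2 (G = -3 + √(3 + 5)/4 = -3 + √8/4 = -3 + (2*√2)/4 = -3 + √2/2 ≈ -2.2929)
-8*(G + 0) = -8*((-3 + √2/2) + 0) = -8*(-3 + √2/2) = 24 - 4*√2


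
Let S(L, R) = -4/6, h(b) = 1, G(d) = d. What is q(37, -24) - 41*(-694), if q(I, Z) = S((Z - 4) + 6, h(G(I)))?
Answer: 85360/3 ≈ 28453.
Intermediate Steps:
S(L, R) = -2/3 (S(L, R) = -4*1/6 = -2/3)
q(I, Z) = -2/3
q(37, -24) - 41*(-694) = -2/3 - 41*(-694) = -2/3 + 28454 = 85360/3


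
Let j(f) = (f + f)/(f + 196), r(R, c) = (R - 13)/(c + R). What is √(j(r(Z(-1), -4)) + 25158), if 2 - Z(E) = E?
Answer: 2*√66725563/103 ≈ 158.61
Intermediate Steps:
Z(E) = 2 - E
r(R, c) = (-13 + R)/(R + c)
j(f) = 2*f/(196 + f) (j(f) = (2*f)/(196 + f) = 2*f/(196 + f))
√(j(r(Z(-1), -4)) + 25158) = √(2*((-13 + (2 - 1*(-1)))/((2 - 1*(-1)) - 4))/(196 + (-13 + (2 - 1*(-1)))/((2 - 1*(-1)) - 4)) + 25158) = √(2*((-13 + (2 + 1))/((2 + 1) - 4))/(196 + (-13 + (2 + 1))/((2 + 1) - 4)) + 25158) = √(2*((-13 + 3)/(3 - 4))/(196 + (-13 + 3)/(3 - 4)) + 25158) = √(2*(-10/(-1))/(196 - 10/(-1)) + 25158) = √(2*(-1*(-10))/(196 - 1*(-10)) + 25158) = √(2*10/(196 + 10) + 25158) = √(2*10/206 + 25158) = √(2*10*(1/206) + 25158) = √(10/103 + 25158) = √(2591284/103) = 2*√66725563/103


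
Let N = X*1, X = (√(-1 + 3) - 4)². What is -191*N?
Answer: -3438 + 1528*√2 ≈ -1277.1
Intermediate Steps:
X = (-4 + √2)² (X = (√2 - 4)² = (-4 + √2)² ≈ 6.6863)
N = (4 - √2)² (N = (4 - √2)²*1 = (4 - √2)² ≈ 6.6863)
-191*N = -191*(4 - √2)²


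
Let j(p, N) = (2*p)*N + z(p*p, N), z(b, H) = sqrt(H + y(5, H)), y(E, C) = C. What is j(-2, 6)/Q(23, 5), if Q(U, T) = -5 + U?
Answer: -4/3 + sqrt(3)/9 ≈ -1.1409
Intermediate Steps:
z(b, H) = sqrt(2)*sqrt(H) (z(b, H) = sqrt(H + H) = sqrt(2*H) = sqrt(2)*sqrt(H))
j(p, N) = sqrt(2)*sqrt(N) + 2*N*p (j(p, N) = (2*p)*N + sqrt(2)*sqrt(N) = 2*N*p + sqrt(2)*sqrt(N) = sqrt(2)*sqrt(N) + 2*N*p)
j(-2, 6)/Q(23, 5) = (sqrt(2)*sqrt(6) + 2*6*(-2))/(-5 + 23) = (2*sqrt(3) - 24)/18 = (-24 + 2*sqrt(3))/18 = -4/3 + sqrt(3)/9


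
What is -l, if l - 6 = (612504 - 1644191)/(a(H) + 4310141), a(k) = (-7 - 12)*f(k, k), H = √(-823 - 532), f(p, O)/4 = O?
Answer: -107017223160299/18577323266361 + 78408212*I*√1355/18577323266361 ≈ -5.7606 + 0.00015536*I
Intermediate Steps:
f(p, O) = 4*O
H = I*√1355 (H = √(-1355) = I*√1355 ≈ 36.81*I)
a(k) = -76*k (a(k) = (-7 - 12)*(4*k) = -76*k)
l = 6 - 1031687/(4310141 - 76*I*√1355) (l = 6 + (612504 - 1644191)/(-76*I*√1355 + 4310141) = 6 - 1031687/(-76*I*√1355 + 4310141) = 6 - 1031687/(4310141 - 76*I*√1355) ≈ 5.7606 - 0.00015536*I)
-l = -(107017223160299/18577323266361 - 78408212*I*√1355/18577323266361) = -107017223160299/18577323266361 + 78408212*I*√1355/18577323266361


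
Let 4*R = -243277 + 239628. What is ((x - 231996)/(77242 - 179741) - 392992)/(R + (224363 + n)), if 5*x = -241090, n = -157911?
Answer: -161124027176/26871035341 ≈ -5.9962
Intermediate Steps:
x = -48218 (x = (1/5)*(-241090) = -48218)
R = -3649/4 (R = (-243277 + 239628)/4 = (1/4)*(-3649) = -3649/4 ≈ -912.25)
((x - 231996)/(77242 - 179741) - 392992)/(R + (224363 + n)) = ((-48218 - 231996)/(77242 - 179741) - 392992)/(-3649/4 + (224363 - 157911)) = (-280214/(-102499) - 392992)/(-3649/4 + 66452) = (-280214*(-1/102499) - 392992)/(262159/4) = (280214/102499 - 392992)*(4/262159) = -40281006794/102499*4/262159 = -161124027176/26871035341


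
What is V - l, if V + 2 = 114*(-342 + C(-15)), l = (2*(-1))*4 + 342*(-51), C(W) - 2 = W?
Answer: -23022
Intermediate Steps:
C(W) = 2 + W
l = -17450 (l = -2*4 - 17442 = -8 - 17442 = -17450)
V = -40472 (V = -2 + 114*(-342 + (2 - 15)) = -2 + 114*(-342 - 13) = -2 + 114*(-355) = -2 - 40470 = -40472)
V - l = -40472 - 1*(-17450) = -40472 + 17450 = -23022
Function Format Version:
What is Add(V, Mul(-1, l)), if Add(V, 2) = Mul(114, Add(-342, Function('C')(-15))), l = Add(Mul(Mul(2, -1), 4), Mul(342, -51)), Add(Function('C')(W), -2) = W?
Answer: -23022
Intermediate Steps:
Function('C')(W) = Add(2, W)
l = -17450 (l = Add(Mul(-2, 4), -17442) = Add(-8, -17442) = -17450)
V = -40472 (V = Add(-2, Mul(114, Add(-342, Add(2, -15)))) = Add(-2, Mul(114, Add(-342, -13))) = Add(-2, Mul(114, -355)) = Add(-2, -40470) = -40472)
Add(V, Mul(-1, l)) = Add(-40472, Mul(-1, -17450)) = Add(-40472, 17450) = -23022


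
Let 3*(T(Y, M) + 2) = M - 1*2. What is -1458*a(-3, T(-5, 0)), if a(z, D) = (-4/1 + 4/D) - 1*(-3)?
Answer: 3645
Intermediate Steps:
T(Y, M) = -8/3 + M/3 (T(Y, M) = -2 + (M - 1*2)/3 = -2 + (M - 2)/3 = -2 + (-2 + M)/3 = -2 + (-2/3 + M/3) = -8/3 + M/3)
a(z, D) = -1 + 4/D (a(z, D) = (-4*1 + 4/D) + 3 = (-4 + 4/D) + 3 = -1 + 4/D)
-1458*a(-3, T(-5, 0)) = -1458*(4 - (-8/3 + (1/3)*0))/(-8/3 + (1/3)*0) = -1458*(4 - (-8/3 + 0))/(-8/3 + 0) = -1458*(4 - 1*(-8/3))/(-8/3) = -(-2187)*(4 + 8/3)/4 = -(-2187)*20/(4*3) = -1458*(-5/2) = 3645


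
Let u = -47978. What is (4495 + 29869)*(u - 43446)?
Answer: -3141694336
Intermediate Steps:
(4495 + 29869)*(u - 43446) = (4495 + 29869)*(-47978 - 43446) = 34364*(-91424) = -3141694336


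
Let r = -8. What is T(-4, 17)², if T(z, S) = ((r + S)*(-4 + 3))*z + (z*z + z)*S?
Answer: 57600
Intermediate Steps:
T(z, S) = S*(z + z²) + z*(8 - S) (T(z, S) = ((-8 + S)*(-4 + 3))*z + (z*z + z)*S = ((-8 + S)*(-1))*z + (z² + z)*S = (8 - S)*z + (z + z²)*S = z*(8 - S) + S*(z + z²) = S*(z + z²) + z*(8 - S))
T(-4, 17)² = (-4*(8 + 17*(-4)))² = (-4*(8 - 68))² = (-4*(-60))² = 240² = 57600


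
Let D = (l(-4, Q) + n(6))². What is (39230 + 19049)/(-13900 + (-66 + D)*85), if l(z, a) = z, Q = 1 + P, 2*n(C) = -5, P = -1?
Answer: -233116/63675 ≈ -3.6610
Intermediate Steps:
n(C) = -5/2 (n(C) = (½)*(-5) = -5/2)
Q = 0 (Q = 1 - 1 = 0)
D = 169/4 (D = (-4 - 5/2)² = (-13/2)² = 169/4 ≈ 42.250)
(39230 + 19049)/(-13900 + (-66 + D)*85) = (39230 + 19049)/(-13900 + (-66 + 169/4)*85) = 58279/(-13900 - 95/4*85) = 58279/(-13900 - 8075/4) = 58279/(-63675/4) = 58279*(-4/63675) = -233116/63675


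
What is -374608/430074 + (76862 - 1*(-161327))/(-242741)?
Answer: -96685808257/52198296417 ≈ -1.8523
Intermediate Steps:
-374608/430074 + (76862 - 1*(-161327))/(-242741) = -374608*1/430074 + (76862 + 161327)*(-1/242741) = -187304/215037 + 238189*(-1/242741) = -187304/215037 - 238189/242741 = -96685808257/52198296417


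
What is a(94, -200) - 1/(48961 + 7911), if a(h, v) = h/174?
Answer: 2672897/4947864 ≈ 0.54021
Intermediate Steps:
a(h, v) = h/174 (a(h, v) = h*(1/174) = h/174)
a(94, -200) - 1/(48961 + 7911) = (1/174)*94 - 1/(48961 + 7911) = 47/87 - 1/56872 = 2672897/4947864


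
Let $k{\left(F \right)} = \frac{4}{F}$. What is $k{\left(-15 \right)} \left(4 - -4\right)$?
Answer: $- \frac{32}{15} \approx -2.1333$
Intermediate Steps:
$k{\left(-15 \right)} \left(4 - -4\right) = \frac{4}{-15} \left(4 - -4\right) = 4 \left(- \frac{1}{15}\right) \left(4 + 4\right) = \left(- \frac{4}{15}\right) 8 = - \frac{32}{15}$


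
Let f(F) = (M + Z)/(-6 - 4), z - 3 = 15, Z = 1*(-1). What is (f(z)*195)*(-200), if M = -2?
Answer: -11700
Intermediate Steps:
Z = -1
z = 18 (z = 3 + 15 = 18)
f(F) = 3/10 (f(F) = (-2 - 1)/(-6 - 4) = -3/(-10) = -3*(-1/10) = 3/10)
(f(z)*195)*(-200) = ((3/10)*195)*(-200) = (117/2)*(-200) = -11700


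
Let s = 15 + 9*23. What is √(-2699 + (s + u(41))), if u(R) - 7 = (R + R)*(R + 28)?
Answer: 2*√797 ≈ 56.462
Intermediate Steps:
s = 222 (s = 15 + 207 = 222)
u(R) = 7 + 2*R*(28 + R) (u(R) = 7 + (R + R)*(R + 28) = 7 + (2*R)*(28 + R) = 7 + 2*R*(28 + R))
√(-2699 + (s + u(41))) = √(-2699 + (222 + (7 + 2*41² + 56*41))) = √(-2699 + (222 + (7 + 2*1681 + 2296))) = √(-2699 + (222 + (7 + 3362 + 2296))) = √(-2699 + (222 + 5665)) = √(-2699 + 5887) = √3188 = 2*√797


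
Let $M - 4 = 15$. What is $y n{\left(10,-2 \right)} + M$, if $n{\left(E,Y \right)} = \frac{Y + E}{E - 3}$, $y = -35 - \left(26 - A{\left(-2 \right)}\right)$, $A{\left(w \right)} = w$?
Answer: $-53$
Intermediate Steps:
$M = 19$ ($M = 4 + 15 = 19$)
$y = -63$ ($y = -35 - \left(26 - -2\right) = -35 - \left(26 + 2\right) = -35 - 28 = -63$)
$n{\left(E,Y \right)} = \frac{E + Y}{-3 + E}$
$y n{\left(10,-2 \right)} + M = - 63 \frac{10 - 2}{-3 + 10} + 19 = - 63 \cdot \frac{1}{7} \cdot 8 + 19 = \left(-63\right) \frac{8}{7} + 19 = -72 + 19 = -53$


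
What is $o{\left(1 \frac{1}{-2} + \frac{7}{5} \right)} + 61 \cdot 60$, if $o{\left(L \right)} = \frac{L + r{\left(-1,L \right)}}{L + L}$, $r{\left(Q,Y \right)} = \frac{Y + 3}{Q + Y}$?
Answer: $\frac{21833}{6} \approx 3638.8$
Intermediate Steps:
$r{\left(Q,Y \right)} = \frac{3 + Y}{Q + Y}$
$o{\left(L \right)} = \frac{L + \frac{3 + L}{-1 + L}}{2 L}$ ($o{\left(L \right)} = \frac{L + \frac{3 + L}{-1 + L}}{L + L} = \frac{L + \frac{3 + L}{-1 + L}}{2 L}$)
$o{\left(1 \frac{1}{-2} + \frac{7}{5} \right)} + 61 \cdot 60 = \frac{3 + \left(1 \frac{1}{-2} + \frac{7}{5}\right)^{2}}{2 \left(1 \frac{1}{-2} + \frac{7}{5}\right) \left(-1 + \left(1 \frac{1}{-2} + \frac{7}{5}\right)\right)} + 61 \cdot 60 = \frac{3 + \left(1 \left(- \frac{1}{2}\right) + 7 \cdot \frac{1}{5}\right)^{2}}{2 \left(1 \left(- \frac{1}{2}\right) + 7 \cdot \frac{1}{5}\right) \left(-1 + \left(1 \left(- \frac{1}{2}\right) + 7 \cdot \frac{1}{5}\right)\right)} + 3660 = \frac{3 + \left(- \frac{1}{2} + \frac{7}{5}\right)^{2}}{2 \left(- \frac{1}{2} + \frac{7}{5}\right) \left(-1 + \left(- \frac{1}{2} + \frac{7}{5}\right)\right)} + 3660 = \frac{3 + \left(\frac{9}{10}\right)^{2}}{2 \cdot \frac{9}{10} \left(-1 + \frac{9}{10}\right)} + 3660 = \frac{1}{2} \cdot \frac{10}{9} \frac{1}{- \frac{1}{10}} \left(3 + \frac{81}{100}\right) + 3660 = \frac{1}{2} \cdot \frac{10}{9} \left(-10\right) \frac{381}{100} + 3660 = - \frac{127}{6} + 3660 = \frac{21833}{6}$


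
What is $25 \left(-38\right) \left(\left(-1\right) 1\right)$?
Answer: $950$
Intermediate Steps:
$25 \left(-38\right) \left(\left(-1\right) 1\right) = \left(-950\right) \left(-1\right) = 950$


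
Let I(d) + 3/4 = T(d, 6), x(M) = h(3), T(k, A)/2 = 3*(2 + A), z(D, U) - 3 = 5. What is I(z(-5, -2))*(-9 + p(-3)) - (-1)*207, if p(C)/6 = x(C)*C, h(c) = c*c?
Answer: -31491/4 ≈ -7872.8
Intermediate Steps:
z(D, U) = 8 (z(D, U) = 3 + 5 = 8)
T(k, A) = 12 + 6*A (T(k, A) = 2*(3*(2 + A)) = 2*(6 + 3*A) = 12 + 6*A)
h(c) = c²
x(M) = 9 (x(M) = 3² = 9)
I(d) = 189/4 (I(d) = -¾ + (12 + 6*6) = -¾ + (12 + 36) = -¾ + 48 = 189/4)
p(C) = 54*C (p(C) = 6*(9*C) = 54*C)
I(z(-5, -2))*(-9 + p(-3)) - (-1)*207 = 189*(-9 + 54*(-3))/4 - (-1)*207 = 189*(-9 - 162)/4 - 1*(-207) = (189/4)*(-171) + 207 = -32319/4 + 207 = -31491/4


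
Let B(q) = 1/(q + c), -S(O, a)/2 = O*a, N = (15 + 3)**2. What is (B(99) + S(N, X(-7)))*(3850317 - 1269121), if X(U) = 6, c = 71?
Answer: -853032363482/85 ≈ -1.0036e+10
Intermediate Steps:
N = 324 (N = 18**2 = 324)
S(O, a) = -2*O*a
B(q) = 1/(71 + q) (B(q) = 1/(q + 71) = 1/(71 + q))
(B(99) + S(N, X(-7)))*(3850317 - 1269121) = (1/(71 + 99) - 2*324*6)*(3850317 - 1269121) = (1/170 - 3888)*2581196 = -660959/170*2581196 = -853032363482/85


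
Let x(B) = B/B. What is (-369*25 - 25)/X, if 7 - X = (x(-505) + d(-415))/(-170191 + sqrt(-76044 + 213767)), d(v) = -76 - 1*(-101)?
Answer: -937757120258000/709669524671 + 120250*sqrt(137723)/709669524671 ≈ -1321.4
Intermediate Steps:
x(B) = 1
d(v) = 25 (d(v) = -76 + 101 = 25)
X = 7 - 26/(-170191 + sqrt(137723)) (X = 7 - (1 + 25)/(-170191 + sqrt(-76044 + 213767)) = 7 - 26/(-170191 + sqrt(137723)) ≈ 7.0002)
(-369*25 - 25)/X = (-369*25 - 25)/(101379148136/14482419379 + 13*sqrt(137723)/14482419379) = (-9225 - 25)/(101379148136/14482419379 + 13*sqrt(137723)/14482419379) = -9250/(101379148136/14482419379 + 13*sqrt(137723)/14482419379)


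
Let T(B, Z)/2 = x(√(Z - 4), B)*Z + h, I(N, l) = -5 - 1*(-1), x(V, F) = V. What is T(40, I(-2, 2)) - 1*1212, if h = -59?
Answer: -1330 - 16*I*√2 ≈ -1330.0 - 22.627*I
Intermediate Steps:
I(N, l) = -4 (I(N, l) = -5 + 1 = -4)
T(B, Z) = -118 + 2*Z*√(-4 + Z) (T(B, Z) = 2*(√(Z - 4)*Z - 59) = 2*(√(-4 + Z)*Z - 59) = 2*(Z*√(-4 + Z) - 59) = 2*(-59 + Z*√(-4 + Z)) = -118 + 2*Z*√(-4 + Z))
T(40, I(-2, 2)) - 1*1212 = (-118 + 2*(-4)*√(-4 - 4)) - 1*1212 = (-118 + 2*(-4)*√(-8)) - 1212 = (-118 + 2*(-4)*(2*I*√2)) - 1212 = (-118 - 16*I*√2) - 1212 = -1330 - 16*I*√2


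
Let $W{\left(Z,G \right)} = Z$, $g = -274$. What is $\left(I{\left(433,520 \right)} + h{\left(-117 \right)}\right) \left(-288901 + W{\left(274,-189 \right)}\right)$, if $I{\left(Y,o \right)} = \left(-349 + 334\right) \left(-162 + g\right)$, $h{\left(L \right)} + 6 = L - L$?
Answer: $-1885888818$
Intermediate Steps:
$h{\left(L \right)} = -6$ ($h{\left(L \right)} = -6 + \left(L - L\right) = -6 + 0 = -6$)
$I{\left(Y,o \right)} = 6540$ ($I{\left(Y,o \right)} = \left(-349 + 334\right) \left(-162 - 274\right) = \left(-15\right) \left(-436\right) = 6540$)
$\left(I{\left(433,520 \right)} + h{\left(-117 \right)}\right) \left(-288901 + W{\left(274,-189 \right)}\right) = \left(6540 - 6\right) \left(-288901 + 274\right) = 6534 \left(-288627\right) = -1885888818$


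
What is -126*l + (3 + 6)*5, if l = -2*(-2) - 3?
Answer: -81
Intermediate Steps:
l = 1 (l = 4 - 3 = 1)
-126*l + (3 + 6)*5 = -126*1 + (3 + 6)*5 = -126 + 9*5 = -126 + 45 = -81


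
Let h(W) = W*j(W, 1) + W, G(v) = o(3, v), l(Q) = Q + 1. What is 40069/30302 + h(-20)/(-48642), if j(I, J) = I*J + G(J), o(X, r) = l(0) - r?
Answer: 968760769/736974942 ≈ 1.3145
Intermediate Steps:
l(Q) = 1 + Q
o(X, r) = 1 - r (o(X, r) = (1 + 0) - r = 1 - r)
G(v) = 1 - v
j(I, J) = 1 - J + I*J (j(I, J) = I*J + (1 - J) = 1 - J + I*J)
h(W) = W + W**2 (h(W) = W*(1 - 1*1 + W*1) + W = W*(1 - 1 + W) + W = W*W + W = W**2 + W = W + W**2)
40069/30302 + h(-20)/(-48642) = 40069/30302 - 20*(1 - 20)/(-48642) = 40069*(1/30302) - 20*(-19)*(-1/48642) = 40069/30302 + 380*(-1/48642) = 40069/30302 - 190/24321 = 968760769/736974942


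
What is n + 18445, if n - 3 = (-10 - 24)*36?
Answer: 17224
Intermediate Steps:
n = -1221 (n = 3 + (-10 - 24)*36 = 3 - 34*36 = 3 - 1224 = -1221)
n + 18445 = -1221 + 18445 = 17224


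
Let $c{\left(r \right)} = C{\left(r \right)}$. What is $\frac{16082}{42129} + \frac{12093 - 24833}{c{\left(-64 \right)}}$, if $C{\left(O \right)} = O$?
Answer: $\frac{134438177}{674064} \approx 199.44$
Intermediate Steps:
$c{\left(r \right)} = r$
$\frac{16082}{42129} + \frac{12093 - 24833}{c{\left(-64 \right)}} = \frac{16082}{42129} + \frac{12093 - 24833}{-64} = 16082 \cdot \frac{1}{42129} + \left(12093 - 24833\right) \left(- \frac{1}{64}\right) = \frac{16082}{42129} - - \frac{3185}{16} = \frac{16082}{42129} + \frac{3185}{16} = \frac{134438177}{674064}$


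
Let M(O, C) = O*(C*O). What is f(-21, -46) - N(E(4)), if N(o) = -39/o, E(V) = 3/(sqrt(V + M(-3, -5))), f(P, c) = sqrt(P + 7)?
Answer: I*(sqrt(14) + 13*sqrt(41)) ≈ 86.982*I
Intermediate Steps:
M(O, C) = C*O**2
f(P, c) = sqrt(7 + P)
E(V) = 3/sqrt(-45 + V) (E(V) = 3/(sqrt(V - 5*(-3)**2)) = 3/(sqrt(V - 5*9)) = 3/(sqrt(V - 45)) = 3/(sqrt(-45 + V)) = 3/sqrt(-45 + V))
f(-21, -46) - N(E(4)) = sqrt(7 - 21) - (-39)/(3/sqrt(-45 + 4)) = sqrt(-14) - (-39)/(3/sqrt(-41)) = I*sqrt(14) - (-39)/(3*(-I*sqrt(41)/41)) = I*sqrt(14) - (-39)/((-3*I*sqrt(41)/41)) = I*sqrt(14) - (-39)*I*sqrt(41)/3 = I*sqrt(14) - (-13)*I*sqrt(41) = I*sqrt(14) + 13*I*sqrt(41)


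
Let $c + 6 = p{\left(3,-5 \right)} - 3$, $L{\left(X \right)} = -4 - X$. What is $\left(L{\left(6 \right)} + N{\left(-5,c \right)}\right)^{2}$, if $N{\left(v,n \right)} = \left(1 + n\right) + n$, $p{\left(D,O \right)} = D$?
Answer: $441$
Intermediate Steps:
$c = -6$ ($c = -6 + \left(3 - 3\right) = -6 + 0 = -6$)
$N{\left(v,n \right)} = 1 + 2 n$
$\left(L{\left(6 \right)} + N{\left(-5,c \right)}\right)^{2} = \left(\left(-4 - 6\right) + \left(1 + 2 \left(-6\right)\right)\right)^{2} = \left(\left(-4 - 6\right) + \left(1 - 12\right)\right)^{2} = \left(-10 - 11\right)^{2} = \left(-21\right)^{2} = 441$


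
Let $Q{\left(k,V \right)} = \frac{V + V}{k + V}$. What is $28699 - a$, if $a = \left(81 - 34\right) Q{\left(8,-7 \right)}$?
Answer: $29357$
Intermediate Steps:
$Q{\left(k,V \right)} = \frac{2 V}{V + k}$
$a = -658$ ($a = \left(81 - 34\right) 2 \left(-7\right) \frac{1}{-7 + 8} = 47 \cdot 2 \left(-7\right) 1^{-1} = 47 \cdot 2 \left(-7\right) 1 = 47 \left(-14\right) = -658$)
$28699 - a = 28699 - -658 = 28699 + 658 = 29357$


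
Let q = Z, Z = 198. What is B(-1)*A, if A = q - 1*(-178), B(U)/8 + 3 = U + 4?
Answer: 0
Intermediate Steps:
q = 198
B(U) = 8 + 8*U (B(U) = -24 + 8*(U + 4) = -24 + 8*(4 + U) = -24 + (32 + 8*U) = 8 + 8*U)
A = 376 (A = 198 - 1*(-178) = 198 + 178 = 376)
B(-1)*A = (8 + 8*(-1))*376 = (8 - 8)*376 = 0*376 = 0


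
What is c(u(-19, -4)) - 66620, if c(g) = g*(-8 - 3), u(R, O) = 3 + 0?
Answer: -66653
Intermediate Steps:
u(R, O) = 3
c(g) = -11*g (c(g) = g*(-11) = -11*g)
c(u(-19, -4)) - 66620 = -11*3 - 66620 = -33 - 66620 = -66653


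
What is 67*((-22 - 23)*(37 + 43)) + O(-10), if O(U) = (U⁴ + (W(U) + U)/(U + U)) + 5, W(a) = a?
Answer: -231194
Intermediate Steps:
O(U) = 6 + U⁴ (O(U) = (U⁴ + (U + U)/(U + U)) + 5 = (U⁴ + (2*U)/((2*U))) + 5 = (U⁴ + (2*U)*(1/(2*U))) + 5 = (U⁴ + 1) + 5 = (1 + U⁴) + 5 = 6 + U⁴)
67*((-22 - 23)*(37 + 43)) + O(-10) = 67*((-22 - 23)*(37 + 43)) + (6 + (-10)⁴) = 67*(-45*80) + (6 + 10000) = 67*(-3600) + 10006 = -241200 + 10006 = -231194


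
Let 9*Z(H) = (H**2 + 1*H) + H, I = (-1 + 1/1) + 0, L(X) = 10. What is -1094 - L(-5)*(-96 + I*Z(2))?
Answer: -134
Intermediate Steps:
I = 0 (I = (-1 + 1*1) + 0 = (-1 + 1) + 0 = 0 + 0 = 0)
Z(H) = H**2/9 + 2*H/9 (Z(H) = ((H**2 + 1*H) + H)/9 = ((H**2 + H) + H)/9 = ((H + H**2) + H)/9 = (H**2 + 2*H)/9 = H**2/9 + 2*H/9)
-1094 - L(-5)*(-96 + I*Z(2)) = -1094 - 10*(-96 + 0*((1/9)*2*(2 + 2))) = -1094 - 10*(-96 + 0*((1/9)*2*4)) = -1094 - 10*(-96 + 0*(8/9)) = -1094 - 10*(-96 + 0) = -1094 - 10*(-96) = -1094 - 1*(-960) = -1094 + 960 = -134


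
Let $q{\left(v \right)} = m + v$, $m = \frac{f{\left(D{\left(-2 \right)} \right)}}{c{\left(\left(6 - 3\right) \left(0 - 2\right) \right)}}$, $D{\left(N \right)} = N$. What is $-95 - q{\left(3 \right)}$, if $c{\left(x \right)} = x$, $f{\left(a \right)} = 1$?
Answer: $- \frac{587}{6} \approx -97.833$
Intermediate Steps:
$m = - \frac{1}{6}$ ($m = 1 \frac{1}{\left(6 - 3\right) \left(0 - 2\right)} = 1 \frac{1}{3 \left(-2\right)} = 1 \frac{1}{-6} = 1 \left(- \frac{1}{6}\right) = - \frac{1}{6} \approx -0.16667$)
$q{\left(v \right)} = - \frac{1}{6} + v$
$-95 - q{\left(3 \right)} = -95 - \left(- \frac{1}{6} + 3\right) = -95 - \frac{17}{6} = - \frac{587}{6}$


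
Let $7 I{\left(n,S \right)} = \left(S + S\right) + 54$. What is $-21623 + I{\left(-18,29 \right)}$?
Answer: $-21607$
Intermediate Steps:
$I{\left(n,S \right)} = \frac{54}{7} + \frac{2 S}{7}$ ($I{\left(n,S \right)} = \frac{\left(S + S\right) + 54}{7} = \frac{2 S + 54}{7} = \frac{54 + 2 S}{7} = \frac{54}{7} + \frac{2 S}{7}$)
$-21623 + I{\left(-18,29 \right)} = -21623 + \left(\frac{54}{7} + \frac{2}{7} \cdot 29\right) = -21623 + \left(\frac{54}{7} + \frac{58}{7}\right) = -21623 + 16 = -21607$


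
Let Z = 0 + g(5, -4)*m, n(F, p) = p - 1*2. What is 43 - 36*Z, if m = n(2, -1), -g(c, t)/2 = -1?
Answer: 259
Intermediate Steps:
g(c, t) = 2 (g(c, t) = -2*(-1) = 2)
n(F, p) = -2 + p (n(F, p) = p - 2 = -2 + p)
m = -3 (m = -2 - 1 = -3)
Z = -6 (Z = 0 + 2*(-3) = 0 - 6 = -6)
43 - 36*Z = 43 - 36*(-6) = 43 + 216 = 259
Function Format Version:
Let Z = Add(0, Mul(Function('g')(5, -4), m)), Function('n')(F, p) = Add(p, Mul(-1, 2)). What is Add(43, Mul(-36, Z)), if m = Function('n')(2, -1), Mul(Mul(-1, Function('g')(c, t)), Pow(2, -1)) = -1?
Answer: 259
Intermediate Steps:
Function('g')(c, t) = 2 (Function('g')(c, t) = Mul(-2, -1) = 2)
Function('n')(F, p) = Add(-2, p) (Function('n')(F, p) = Add(p, -2) = Add(-2, p))
m = -3 (m = Add(-2, -1) = -3)
Z = -6 (Z = Add(0, Mul(2, -3)) = Add(0, -6) = -6)
Add(43, Mul(-36, Z)) = Add(43, Mul(-36, -6)) = Add(43, 216) = 259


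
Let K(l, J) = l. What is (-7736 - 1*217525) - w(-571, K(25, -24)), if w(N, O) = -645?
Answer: -224616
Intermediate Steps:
(-7736 - 1*217525) - w(-571, K(25, -24)) = (-7736 - 1*217525) - 1*(-645) = (-7736 - 217525) + 645 = -225261 + 645 = -224616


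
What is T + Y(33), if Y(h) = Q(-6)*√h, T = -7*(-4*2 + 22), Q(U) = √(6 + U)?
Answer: -98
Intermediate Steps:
T = -98 (T = -7*(-8 + 22) = -7*14 = -98)
Y(h) = 0 (Y(h) = √(6 - 6)*√h = √0*√h = 0*√h = 0)
T + Y(33) = -98 + 0 = -98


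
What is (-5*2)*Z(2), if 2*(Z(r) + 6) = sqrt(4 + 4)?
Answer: 60 - 10*sqrt(2) ≈ 45.858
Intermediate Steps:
Z(r) = -6 + sqrt(2) (Z(r) = -6 + sqrt(4 + 4)/2 = -6 + sqrt(8)/2 = -6 + (2*sqrt(2))/2 = -6 + sqrt(2))
(-5*2)*Z(2) = (-5*2)*(-6 + sqrt(2)) = -10*(-6 + sqrt(2)) = 60 - 10*sqrt(2)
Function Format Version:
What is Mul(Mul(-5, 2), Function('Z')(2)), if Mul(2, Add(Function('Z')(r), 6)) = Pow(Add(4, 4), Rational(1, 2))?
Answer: Add(60, Mul(-10, Pow(2, Rational(1, 2)))) ≈ 45.858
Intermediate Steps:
Function('Z')(r) = Add(-6, Pow(2, Rational(1, 2))) (Function('Z')(r) = Add(-6, Mul(Rational(1, 2), Pow(Add(4, 4), Rational(1, 2)))) = Add(-6, Mul(Rational(1, 2), Pow(8, Rational(1, 2)))) = Add(-6, Mul(Rational(1, 2), Mul(2, Pow(2, Rational(1, 2))))) = Add(-6, Pow(2, Rational(1, 2))))
Mul(Mul(-5, 2), Function('Z')(2)) = Mul(Mul(-5, 2), Add(-6, Pow(2, Rational(1, 2)))) = Mul(-10, Add(-6, Pow(2, Rational(1, 2)))) = Add(60, Mul(-10, Pow(2, Rational(1, 2))))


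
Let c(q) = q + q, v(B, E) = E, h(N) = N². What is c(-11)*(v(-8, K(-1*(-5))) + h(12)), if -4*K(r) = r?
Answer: -6281/2 ≈ -3140.5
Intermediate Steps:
K(r) = -r/4
c(q) = 2*q
c(-11)*(v(-8, K(-1*(-5))) + h(12)) = (2*(-11))*(-(-1)*(-5)/4 + 12²) = -22*(-¼*5 + 144) = -22*(-5/4 + 144) = -22*571/4 = -6281/2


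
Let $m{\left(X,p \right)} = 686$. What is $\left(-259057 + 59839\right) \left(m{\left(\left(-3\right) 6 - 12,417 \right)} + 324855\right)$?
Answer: $-64853626938$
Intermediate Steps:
$\left(-259057 + 59839\right) \left(m{\left(\left(-3\right) 6 - 12,417 \right)} + 324855\right) = \left(-259057 + 59839\right) \left(686 + 324855\right) = \left(-199218\right) 325541 = -64853626938$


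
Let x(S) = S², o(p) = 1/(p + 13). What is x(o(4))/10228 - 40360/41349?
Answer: -119299759771/122223178308 ≈ -0.97608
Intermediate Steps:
o(p) = 1/(13 + p)
x(o(4))/10228 - 40360/41349 = (1/(13 + 4))²/10228 - 40360/41349 = (1/17)²*(1/10228) - 40360*1/41349 = (1/17)²*(1/10228) - 40360/41349 = (1/289)*(1/10228) - 40360/41349 = 1/2955892 - 40360/41349 = -119299759771/122223178308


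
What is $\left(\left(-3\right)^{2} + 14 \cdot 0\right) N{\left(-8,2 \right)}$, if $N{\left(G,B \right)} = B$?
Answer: $18$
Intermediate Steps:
$\left(\left(-3\right)^{2} + 14 \cdot 0\right) N{\left(-8,2 \right)} = \left(\left(-3\right)^{2} + 14 \cdot 0\right) 2 = \left(9 + 0\right) 2 = 9 \cdot 2 = 18$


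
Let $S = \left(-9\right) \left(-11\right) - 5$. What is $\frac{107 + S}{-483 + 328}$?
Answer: $- \frac{201}{155} \approx -1.2968$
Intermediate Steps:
$S = 94$ ($S = 99 - 5 = 94$)
$\frac{107 + S}{-483 + 328} = \frac{107 + 94}{-483 + 328} = \frac{201}{-155} = 201 \left(- \frac{1}{155}\right) = - \frac{201}{155}$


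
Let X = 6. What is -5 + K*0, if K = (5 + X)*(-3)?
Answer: -5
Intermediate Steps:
K = -33 (K = (5 + 6)*(-3) = 11*(-3) = -33)
-5 + K*0 = -5 - 33*0 = -5 + 0 = -5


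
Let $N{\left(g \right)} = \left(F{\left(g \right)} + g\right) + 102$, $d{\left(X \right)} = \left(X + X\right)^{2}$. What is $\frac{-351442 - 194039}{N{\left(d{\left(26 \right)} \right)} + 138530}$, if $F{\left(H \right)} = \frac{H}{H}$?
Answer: $- \frac{545481}{141337} \approx -3.8594$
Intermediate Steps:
$F{\left(H \right)} = 1$
$d{\left(X \right)} = 4 X^{2}$ ($d{\left(X \right)} = \left(2 X\right)^{2} = 4 X^{2}$)
$N{\left(g \right)} = 103 + g$ ($N{\left(g \right)} = \left(1 + g\right) + 102 = 103 + g$)
$\frac{-351442 - 194039}{N{\left(d{\left(26 \right)} \right)} + 138530} = \frac{-351442 - 194039}{\left(103 + 4 \cdot 26^{2}\right) + 138530} = - \frac{545481}{\left(103 + 4 \cdot 676\right) + 138530} = - \frac{545481}{\left(103 + 2704\right) + 138530} = - \frac{545481}{2807 + 138530} = - \frac{545481}{141337}$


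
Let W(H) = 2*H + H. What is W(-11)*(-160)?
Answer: 5280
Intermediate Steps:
W(H) = 3*H
W(-11)*(-160) = (3*(-11))*(-160) = -33*(-160) = 5280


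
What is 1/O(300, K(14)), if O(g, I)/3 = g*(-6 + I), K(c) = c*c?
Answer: 1/171000 ≈ 5.8480e-6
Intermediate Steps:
K(c) = c²
O(g, I) = 3*g*(-6 + I) (O(g, I) = 3*(g*(-6 + I)) = 3*g*(-6 + I))
1/O(300, K(14)) = 1/(3*300*(-6 + 14²)) = 1/(3*300*(-6 + 196)) = 1/(3*300*190) = 1/171000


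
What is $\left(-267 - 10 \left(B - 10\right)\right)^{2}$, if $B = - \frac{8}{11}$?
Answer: $\frac{3087049}{121} \approx 25513.0$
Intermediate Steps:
$B = - \frac{8}{11} \approx -0.72727$
$\left(-267 - 10 \left(B - 10\right)\right)^{2} = \left(-267 - 10 \left(- \frac{8}{11} - 10\right)\right)^{2} = \left(-267 - - \frac{1180}{11}\right)^{2} = \left(-267 + \frac{1180}{11}\right)^{2} = \left(- \frac{1757}{11}\right)^{2} = \frac{3087049}{121}$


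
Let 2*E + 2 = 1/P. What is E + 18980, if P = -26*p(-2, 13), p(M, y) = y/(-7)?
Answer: 12829811/676 ≈ 18979.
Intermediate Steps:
p(M, y) = -y/7 (p(M, y) = y*(-⅐) = -y/7)
P = 338/7 (P = -(-26)*13/7 = -26*(-13/7) = 338/7 ≈ 48.286)
E = -669/676 (E = -1 + 1/(2*(338/7)) = -1 + (½)*(7/338) = -1 + 7/676 = -669/676 ≈ -0.98965)
E + 18980 = -669/676 + 18980 = 12829811/676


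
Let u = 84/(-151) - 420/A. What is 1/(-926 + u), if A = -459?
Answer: -23103/21385090 ≈ -0.0010803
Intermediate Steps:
u = 8288/23103 (u = 84/(-151) - 420/(-459) = 84*(-1/151) - 420*(-1/459) = -84/151 + 140/153 = 8288/23103 ≈ 0.35874)
1/(-926 + u) = 1/(-926 + 8288/23103) = 1/(-21385090/23103) = -23103/21385090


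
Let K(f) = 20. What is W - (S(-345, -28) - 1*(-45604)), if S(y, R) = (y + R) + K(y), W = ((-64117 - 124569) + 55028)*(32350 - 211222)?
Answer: 23907628525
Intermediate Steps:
W = 23907673776 (W = (-188686 + 55028)*(-178872) = -133658*(-178872) = 23907673776)
S(y, R) = 20 + R + y (S(y, R) = (y + R) + 20 = (R + y) + 20 = 20 + R + y)
W - (S(-345, -28) - 1*(-45604)) = 23907673776 - ((20 - 28 - 345) - 1*(-45604)) = 23907673776 - (-353 + 45604) = 23907673776 - 1*45251 = 23907673776 - 45251 = 23907628525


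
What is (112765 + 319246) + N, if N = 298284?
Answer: 730295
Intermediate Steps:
(112765 + 319246) + N = (112765 + 319246) + 298284 = 432011 + 298284 = 730295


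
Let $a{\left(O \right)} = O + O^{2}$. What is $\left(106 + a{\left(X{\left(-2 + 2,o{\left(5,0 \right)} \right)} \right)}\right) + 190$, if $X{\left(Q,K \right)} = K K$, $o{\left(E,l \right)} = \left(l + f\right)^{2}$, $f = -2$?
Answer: $568$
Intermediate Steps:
$o{\left(E,l \right)} = \left(-2 + l\right)^{2}$ ($o{\left(E,l \right)} = \left(l - 2\right)^{2} = \left(-2 + l\right)^{2}$)
$X{\left(Q,K \right)} = K^{2}$
$\left(106 + a{\left(X{\left(-2 + 2,o{\left(5,0 \right)} \right)} \right)}\right) + 190 = \left(106 + \left(\left(-2 + 0\right)^{2}\right)^{2} \left(1 + \left(\left(-2 + 0\right)^{2}\right)^{2}\right)\right) + 190 = \left(106 + \left(\left(-2\right)^{2}\right)^{2} \left(1 + \left(\left(-2\right)^{2}\right)^{2}\right)\right) + 190 = \left(106 + 4^{2} \left(1 + 4^{2}\right)\right) + 190 = \left(106 + 16 \left(1 + 16\right)\right) + 190 = \left(106 + 16 \cdot 17\right) + 190 = \left(106 + 272\right) + 190 = 378 + 190 = 568$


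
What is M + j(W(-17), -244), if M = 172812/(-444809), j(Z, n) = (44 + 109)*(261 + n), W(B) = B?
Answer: 1156775397/444809 ≈ 2600.6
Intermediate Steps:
j(Z, n) = 39933 + 153*n (j(Z, n) = 153*(261 + n) = 39933 + 153*n)
M = -172812/444809 (M = 172812*(-1/444809) = -172812/444809 ≈ -0.38851)
M + j(W(-17), -244) = -172812/444809 + (39933 + 153*(-244)) = -172812/444809 + (39933 - 37332) = -172812/444809 + 2601 = 1156775397/444809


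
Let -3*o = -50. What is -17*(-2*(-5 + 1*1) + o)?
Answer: -1258/3 ≈ -419.33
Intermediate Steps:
o = 50/3 (o = -1/3*(-50) = 50/3 ≈ 16.667)
-17*(-2*(-5 + 1*1) + o) = -17*(-2*(-5 + 1*1) + 50/3) = -17*(-2*(-5 + 1) + 50/3) = -17*(-2*(-4) + 50/3) = -17*(8 + 50/3) = -17*74/3 = -1258/3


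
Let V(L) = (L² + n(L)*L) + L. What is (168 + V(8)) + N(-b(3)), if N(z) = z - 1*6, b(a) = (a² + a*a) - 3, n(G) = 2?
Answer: 235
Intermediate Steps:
b(a) = -3 + 2*a² (b(a) = (a² + a²) - 3 = 2*a² - 3 = -3 + 2*a²)
V(L) = L² + 3*L (V(L) = (L² + 2*L) + L = L² + 3*L)
N(z) = -6 + z (N(z) = z - 6 = -6 + z)
(168 + V(8)) + N(-b(3)) = (168 + 8*(3 + 8)) + (-6 - (-3 + 2*3²)) = (168 + 8*11) + (-6 - (-3 + 2*9)) = (168 + 88) + (-6 - (-3 + 18)) = 256 + (-6 - 1*15) = 256 + (-6 - 15) = 256 - 21 = 235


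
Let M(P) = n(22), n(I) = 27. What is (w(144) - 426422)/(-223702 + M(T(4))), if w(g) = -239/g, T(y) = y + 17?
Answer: 61405007/32209200 ≈ 1.9064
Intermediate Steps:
T(y) = 17 + y
M(P) = 27
(w(144) - 426422)/(-223702 + M(T(4))) = (-239/144 - 426422)/(-223702 + 27) = (-239*1/144 - 426422)/(-223675) = (-239/144 - 426422)*(-1/223675) = -61405007/144*(-1/223675) = 61405007/32209200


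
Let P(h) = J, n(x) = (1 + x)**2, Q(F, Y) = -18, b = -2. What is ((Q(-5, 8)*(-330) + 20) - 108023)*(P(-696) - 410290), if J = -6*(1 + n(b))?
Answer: 41876653026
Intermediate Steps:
J = -12 (J = -6*(1 + (1 - 2)**2) = -6*(1 + (-1)**2) = -6*(1 + 1) = -6*2 = -12)
P(h) = -12
((Q(-5, 8)*(-330) + 20) - 108023)*(P(-696) - 410290) = ((-18*(-330) + 20) - 108023)*(-12 - 410290) = ((5940 + 20) - 108023)*(-410302) = (5960 - 108023)*(-410302) = -102063*(-410302) = 41876653026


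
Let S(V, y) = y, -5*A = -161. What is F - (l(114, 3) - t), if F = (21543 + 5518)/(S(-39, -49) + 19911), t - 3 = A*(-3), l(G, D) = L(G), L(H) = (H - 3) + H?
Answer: -31504861/99310 ≈ -317.24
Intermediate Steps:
A = 161/5 (A = -⅕*(-161) = 161/5 ≈ 32.200)
L(H) = -3 + 2*H (L(H) = (-3 + H) + H = -3 + 2*H)
l(G, D) = -3 + 2*G
t = -468/5 (t = 3 + (161/5)*(-3) = 3 - 483/5 = -468/5 ≈ -93.600)
F = 27061/19862 (F = (21543 + 5518)/(-49 + 19911) = 27061/19862 ≈ 1.3625)
F - (l(114, 3) - t) = 27061/19862 - ((-3 + 2*114) - 1*(-468/5)) = 27061/19862 - ((-3 + 228) + 468/5) = 27061/19862 - (225 + 468/5) = 27061/19862 - 1*1593/5 = 27061/19862 - 1593/5 = -31504861/99310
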